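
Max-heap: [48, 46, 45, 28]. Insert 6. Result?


Append 6: [48, 46, 45, 28, 6]
Bubble up: no swaps needed
Result: [48, 46, 45, 28, 6]


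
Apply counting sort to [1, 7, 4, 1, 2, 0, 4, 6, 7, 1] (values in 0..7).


Count array: [1, 3, 1, 0, 2, 0, 1, 2]
Reconstruct: [0, 1, 1, 1, 2, 4, 4, 6, 7, 7]


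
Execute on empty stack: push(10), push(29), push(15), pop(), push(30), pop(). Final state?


push(10) -> [10]
push(29) -> [10, 29]
push(15) -> [10, 29, 15]
pop() returns 15 -> [10, 29]
push(30) -> [10, 29, 30]
pop() returns 30 -> [10, 29]
Final stack (bottom to top): [10, 29]


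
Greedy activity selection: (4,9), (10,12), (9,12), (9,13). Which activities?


Greedy: pick earliest-ending, then skip overlaps.
Selected (2 activities): [(4, 9), (10, 12)]


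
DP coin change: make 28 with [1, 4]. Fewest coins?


dp[0]=0; dp[i]=1+min(dp[i-c] for c in coins)
...dp[23]=8, dp[24]=6, dp[25]=7, dp[26]=8, dp[27]=9, dp[28]=7
Minimum coins for 28 = 7


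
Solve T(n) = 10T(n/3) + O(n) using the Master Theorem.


a=10, b=3, c=1. log_3(10)=2.096 > c=1. Case 1: O(n^log_b(a)) = O(n^2.096)
Complexity: O(n^2.096)


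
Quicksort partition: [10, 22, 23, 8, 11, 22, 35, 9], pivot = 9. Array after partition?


Elements <= 9 go left of pivot.
Result: [8, 9, 23, 10, 11, 22, 35, 22], pivot at index 1


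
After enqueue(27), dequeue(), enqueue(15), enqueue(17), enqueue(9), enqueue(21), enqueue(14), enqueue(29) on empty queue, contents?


enqueue(27) -> [27]
dequeue() returns 27 -> []
enqueue(15) -> [15]
enqueue(17) -> [15, 17]
enqueue(9) -> [15, 17, 9]
enqueue(21) -> [15, 17, 9, 21]
enqueue(14) -> [15, 17, 9, 21, 14]
enqueue(29) -> [15, 17, 9, 21, 14, 29]
Final queue (front to back): [15, 17, 9, 21, 14, 29]


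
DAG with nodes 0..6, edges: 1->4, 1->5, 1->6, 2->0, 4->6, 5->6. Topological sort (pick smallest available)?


Kahn's algorithm, process smallest node first
Order: [1, 2, 0, 3, 4, 5, 6]


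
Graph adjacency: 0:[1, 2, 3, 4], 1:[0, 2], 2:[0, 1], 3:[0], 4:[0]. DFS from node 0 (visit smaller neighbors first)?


DFS stack-based: start with [0]
Visit order: [0, 1, 2, 3, 4]


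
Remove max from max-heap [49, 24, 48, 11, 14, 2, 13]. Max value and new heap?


Max = 49
Replace root with last, heapify down
Resulting heap: [48, 24, 13, 11, 14, 2]


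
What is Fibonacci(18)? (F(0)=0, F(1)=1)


F(n)=F(n-1)+F(n-2)
...F(16)=987, F(17)=1597, F(18)=2584


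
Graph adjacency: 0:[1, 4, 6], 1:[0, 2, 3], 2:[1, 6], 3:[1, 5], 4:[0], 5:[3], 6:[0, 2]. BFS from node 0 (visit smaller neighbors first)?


BFS queue: start with [0]
Visit order: [0, 1, 4, 6, 2, 3, 5]


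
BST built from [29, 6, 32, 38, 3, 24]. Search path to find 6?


BST root = 29
Search for 6: compare at each node
Path: [29, 6]


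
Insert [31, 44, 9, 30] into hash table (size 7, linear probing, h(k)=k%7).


Insertions: 31->slot 3; 44->slot 2; 9->slot 4; 30->slot 5
Table: [None, None, 44, 31, 9, 30, None]


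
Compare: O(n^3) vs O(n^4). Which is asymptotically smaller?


cubic grows slower than quartic
O(n^3) is asymptotically smaller; O(n^4) grows faster


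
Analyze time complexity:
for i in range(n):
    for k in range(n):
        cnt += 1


Per nesting level: O(n) * O(n) = O(n^2)
Complexity: O(n^2)


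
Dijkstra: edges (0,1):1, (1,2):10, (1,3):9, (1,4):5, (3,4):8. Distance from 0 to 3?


Dijkstra from 0:
Distances: {0: 0, 1: 1, 2: 11, 3: 10, 4: 6}
Shortest distance to 3 = 10, path = [0, 1, 3]


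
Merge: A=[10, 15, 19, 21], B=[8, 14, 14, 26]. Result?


Compare heads, take smaller each step.
Merged: [8, 10, 14, 14, 15, 19, 21, 26]


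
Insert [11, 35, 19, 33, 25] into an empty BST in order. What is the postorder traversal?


Root = 11; build tree by BST insertion.
Postorder traversal: [25, 33, 19, 35, 11]


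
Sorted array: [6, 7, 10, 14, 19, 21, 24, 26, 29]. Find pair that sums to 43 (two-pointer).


Two pointers: lo=0, hi=8
Found pair: (14, 29) summing to 43


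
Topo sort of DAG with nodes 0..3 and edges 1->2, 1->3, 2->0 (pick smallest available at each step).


Kahn's algorithm, process smallest node first
Order: [1, 2, 0, 3]


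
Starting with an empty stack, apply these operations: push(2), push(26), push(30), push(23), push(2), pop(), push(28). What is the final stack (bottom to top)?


push(2) -> [2]
push(26) -> [2, 26]
push(30) -> [2, 26, 30]
push(23) -> [2, 26, 30, 23]
push(2) -> [2, 26, 30, 23, 2]
pop() returns 2 -> [2, 26, 30, 23]
push(28) -> [2, 26, 30, 23, 28]
Final stack (bottom to top): [2, 26, 30, 23, 28]


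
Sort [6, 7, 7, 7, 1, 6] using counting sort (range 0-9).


Count array: [0, 1, 0, 0, 0, 0, 2, 3, 0, 0]
Reconstruct: [1, 6, 6, 7, 7, 7]


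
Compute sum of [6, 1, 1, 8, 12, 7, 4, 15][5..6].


Prefix sums: [0, 6, 7, 8, 16, 28, 35, 39, 54]
Sum[5..6] = prefix[7] - prefix[5] = 39 - 28 = 11


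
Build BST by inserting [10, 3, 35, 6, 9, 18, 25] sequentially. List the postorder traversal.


Root = 10; build tree by BST insertion.
Postorder traversal: [9, 6, 3, 25, 18, 35, 10]


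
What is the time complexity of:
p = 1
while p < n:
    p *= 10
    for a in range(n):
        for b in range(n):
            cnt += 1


Per nesting level: O(log n) * O(n) * O(n) = O(n^2 log n)
Complexity: O(n^2 log n)


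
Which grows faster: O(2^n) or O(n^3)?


cubic grows slower than exponential
O(n^3) is asymptotically smaller; O(2^n) grows faster


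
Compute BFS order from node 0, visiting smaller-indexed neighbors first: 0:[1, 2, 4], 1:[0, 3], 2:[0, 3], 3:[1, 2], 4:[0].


BFS queue: start with [0]
Visit order: [0, 1, 2, 4, 3]


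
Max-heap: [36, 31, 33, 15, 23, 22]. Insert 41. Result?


Append 41: [36, 31, 33, 15, 23, 22, 41]
Bubble up: swap idx 6(41) with idx 2(33); swap idx 2(41) with idx 0(36)
Result: [41, 31, 36, 15, 23, 22, 33]


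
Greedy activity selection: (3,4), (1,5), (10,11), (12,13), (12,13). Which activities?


Greedy: pick earliest-ending, then skip overlaps.
Selected (3 activities): [(3, 4), (10, 11), (12, 13)]


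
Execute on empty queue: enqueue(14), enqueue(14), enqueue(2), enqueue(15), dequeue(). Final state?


enqueue(14) -> [14]
enqueue(14) -> [14, 14]
enqueue(2) -> [14, 14, 2]
enqueue(15) -> [14, 14, 2, 15]
dequeue() returns 14 -> [14, 2, 15]
Final queue (front to back): [14, 2, 15]


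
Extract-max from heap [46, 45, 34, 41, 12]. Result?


Max = 46
Replace root with last, heapify down
Resulting heap: [45, 41, 34, 12]


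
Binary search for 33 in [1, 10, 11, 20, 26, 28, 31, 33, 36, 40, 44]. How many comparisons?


Search for 33:
[0,10] mid=5 arr[5]=28
[6,10] mid=8 arr[8]=36
[6,7] mid=6 arr[6]=31
[7,7] mid=7 arr[7]=33
Total: 4 comparisons


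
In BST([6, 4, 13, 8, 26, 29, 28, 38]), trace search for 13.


BST root = 6
Search for 13: compare at each node
Path: [6, 13]


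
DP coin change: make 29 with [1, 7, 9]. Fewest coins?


dp[0]=0; dp[i]=1+min(dp[i-c] for c in coins)
...dp[24]=4, dp[25]=3, dp[26]=4, dp[27]=3, dp[28]=4, dp[29]=5
Minimum coins for 29 = 5


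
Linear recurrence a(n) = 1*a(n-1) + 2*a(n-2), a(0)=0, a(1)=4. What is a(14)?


Build bottom-up:
...a(12)=5460, a(13)=10924, a(14)=1*10924+2*5460=21844


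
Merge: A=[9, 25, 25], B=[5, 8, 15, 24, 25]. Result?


Compare heads, take smaller each step.
Merged: [5, 8, 9, 15, 24, 25, 25, 25]


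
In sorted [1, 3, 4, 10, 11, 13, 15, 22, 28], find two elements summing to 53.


Two pointers: lo=0, hi=8
No pair sums to 53


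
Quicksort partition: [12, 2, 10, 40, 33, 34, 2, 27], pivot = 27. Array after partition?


Elements <= 27 go left of pivot.
Result: [12, 2, 10, 2, 27, 34, 40, 33], pivot at index 4


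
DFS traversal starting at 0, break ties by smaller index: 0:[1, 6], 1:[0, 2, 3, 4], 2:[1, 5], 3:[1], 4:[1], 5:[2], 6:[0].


DFS stack-based: start with [0]
Visit order: [0, 1, 2, 5, 3, 4, 6]


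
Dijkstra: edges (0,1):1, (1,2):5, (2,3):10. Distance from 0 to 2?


Dijkstra from 0:
Distances: {0: 0, 1: 1, 2: 6, 3: 16}
Shortest distance to 2 = 6, path = [0, 1, 2]


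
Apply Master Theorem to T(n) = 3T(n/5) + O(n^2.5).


a=3, b=5, c=2.5. log_5(3)=0.683 < c=2.5. Case 3: O(n^c) = O(n^2.500)
Complexity: O(n^2.500)


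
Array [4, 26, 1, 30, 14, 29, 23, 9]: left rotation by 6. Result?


Left rotate by 6: [23, 9, 4, 26, 1, 30, 14, 29]


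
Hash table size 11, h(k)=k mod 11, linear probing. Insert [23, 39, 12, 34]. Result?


Insertions: 23->slot 1; 39->slot 6; 12->slot 2; 34->slot 3
Table: [None, 23, 12, 34, None, None, 39, None, None, None, None]


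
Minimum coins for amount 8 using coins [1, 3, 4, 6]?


dp[0]=0; dp[i]=1+min(dp[i-c] for c in coins)
...dp[3]=1, dp[4]=1, dp[5]=2, dp[6]=1, dp[7]=2, dp[8]=2
Minimum coins for 8 = 2


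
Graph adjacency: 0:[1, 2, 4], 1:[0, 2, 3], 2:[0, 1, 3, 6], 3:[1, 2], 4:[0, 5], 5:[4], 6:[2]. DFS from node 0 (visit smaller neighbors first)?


DFS stack-based: start with [0]
Visit order: [0, 1, 2, 3, 6, 4, 5]


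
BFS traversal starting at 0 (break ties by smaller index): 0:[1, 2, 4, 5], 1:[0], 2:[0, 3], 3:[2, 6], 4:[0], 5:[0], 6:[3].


BFS queue: start with [0]
Visit order: [0, 1, 2, 4, 5, 3, 6]


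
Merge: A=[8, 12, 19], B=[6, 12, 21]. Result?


Compare heads, take smaller each step.
Merged: [6, 8, 12, 12, 19, 21]


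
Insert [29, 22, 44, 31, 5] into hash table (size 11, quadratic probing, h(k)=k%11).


Insertions: 29->slot 7; 22->slot 0; 44->slot 1; 31->slot 9; 5->slot 5
Table: [22, 44, None, None, None, 5, None, 29, None, 31, None]


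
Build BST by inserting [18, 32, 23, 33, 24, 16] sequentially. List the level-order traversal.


Root = 18; build tree by BST insertion.
Level-Order traversal: [18, 16, 32, 23, 33, 24]


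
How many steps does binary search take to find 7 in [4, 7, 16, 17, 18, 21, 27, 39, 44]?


Search for 7:
[0,8] mid=4 arr[4]=18
[0,3] mid=1 arr[1]=7
Total: 2 comparisons


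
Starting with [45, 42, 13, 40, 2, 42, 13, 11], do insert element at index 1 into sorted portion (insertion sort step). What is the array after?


After one pass: [42, 45, 13, 40, 2, 42, 13, 11]


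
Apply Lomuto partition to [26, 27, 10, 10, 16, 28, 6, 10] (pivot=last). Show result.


Elements <= 10 go left of pivot.
Result: [10, 10, 6, 10, 16, 28, 26, 27], pivot at index 3


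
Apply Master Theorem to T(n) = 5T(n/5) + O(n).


a=5, b=5, c=1. log_5(5)=1 = c=1. Case 2: O(n^c log n) = O(n log n)
Complexity: O(n log n)


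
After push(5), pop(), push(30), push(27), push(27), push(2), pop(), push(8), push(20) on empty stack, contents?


push(5) -> [5]
pop() returns 5 -> []
push(30) -> [30]
push(27) -> [30, 27]
push(27) -> [30, 27, 27]
push(2) -> [30, 27, 27, 2]
pop() returns 2 -> [30, 27, 27]
push(8) -> [30, 27, 27, 8]
push(20) -> [30, 27, 27, 8, 20]
Final stack (bottom to top): [30, 27, 27, 8, 20]


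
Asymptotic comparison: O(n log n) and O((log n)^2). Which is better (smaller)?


polylogarithmic grows slower than linearithmic
O((log n)^2) is asymptotically smaller; O(n log n) grows faster


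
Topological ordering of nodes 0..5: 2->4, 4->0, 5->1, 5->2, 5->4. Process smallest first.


Kahn's algorithm, process smallest node first
Order: [3, 5, 1, 2, 4, 0]


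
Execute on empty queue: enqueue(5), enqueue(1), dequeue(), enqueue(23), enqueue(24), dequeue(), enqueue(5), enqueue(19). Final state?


enqueue(5) -> [5]
enqueue(1) -> [5, 1]
dequeue() returns 5 -> [1]
enqueue(23) -> [1, 23]
enqueue(24) -> [1, 23, 24]
dequeue() returns 1 -> [23, 24]
enqueue(5) -> [23, 24, 5]
enqueue(19) -> [23, 24, 5, 19]
Final queue (front to back): [23, 24, 5, 19]


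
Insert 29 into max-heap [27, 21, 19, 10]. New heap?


Append 29: [27, 21, 19, 10, 29]
Bubble up: swap idx 4(29) with idx 1(21); swap idx 1(29) with idx 0(27)
Result: [29, 27, 19, 10, 21]


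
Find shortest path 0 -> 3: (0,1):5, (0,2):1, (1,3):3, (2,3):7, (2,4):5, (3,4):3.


Dijkstra from 0:
Distances: {0: 0, 1: 5, 2: 1, 3: 8, 4: 6}
Shortest distance to 3 = 8, path = [0, 2, 3]


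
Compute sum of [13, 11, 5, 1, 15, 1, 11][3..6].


Prefix sums: [0, 13, 24, 29, 30, 45, 46, 57]
Sum[3..6] = prefix[7] - prefix[3] = 57 - 29 = 28


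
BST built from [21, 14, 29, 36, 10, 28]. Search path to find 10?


BST root = 21
Search for 10: compare at each node
Path: [21, 14, 10]


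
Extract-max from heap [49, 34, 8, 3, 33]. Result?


Max = 49
Replace root with last, heapify down
Resulting heap: [34, 33, 8, 3]


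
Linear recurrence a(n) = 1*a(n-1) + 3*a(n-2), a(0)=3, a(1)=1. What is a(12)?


Build bottom-up:
...a(10)=5731, a(11)=13114, a(12)=1*13114+3*5731=30307


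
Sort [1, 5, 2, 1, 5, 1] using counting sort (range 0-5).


Count array: [0, 3, 1, 0, 0, 2]
Reconstruct: [1, 1, 1, 2, 5, 5]


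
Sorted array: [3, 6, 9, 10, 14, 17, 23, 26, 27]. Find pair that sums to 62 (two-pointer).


Two pointers: lo=0, hi=8
No pair sums to 62


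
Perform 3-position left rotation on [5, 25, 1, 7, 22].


Left rotate by 3: [7, 22, 5, 25, 1]


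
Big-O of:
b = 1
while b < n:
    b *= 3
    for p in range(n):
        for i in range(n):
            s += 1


Per nesting level: O(log n) * O(n) * O(n) = O(n^2 log n)
Complexity: O(n^2 log n)


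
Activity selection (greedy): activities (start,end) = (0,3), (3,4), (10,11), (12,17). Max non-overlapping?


Greedy: pick earliest-ending, then skip overlaps.
Selected (4 activities): [(0, 3), (3, 4), (10, 11), (12, 17)]


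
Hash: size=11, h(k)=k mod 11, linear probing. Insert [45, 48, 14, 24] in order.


Insertions: 45->slot 1; 48->slot 4; 14->slot 3; 24->slot 2
Table: [None, 45, 24, 14, 48, None, None, None, None, None, None]


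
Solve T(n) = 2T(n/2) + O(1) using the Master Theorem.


a=2, b=2, c=0. log_2(2)=1 > c=0. Case 1: O(n^log_b(a)) = O(n)
Complexity: O(n)


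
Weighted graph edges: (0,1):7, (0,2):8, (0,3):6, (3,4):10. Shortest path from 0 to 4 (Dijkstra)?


Dijkstra from 0:
Distances: {0: 0, 1: 7, 2: 8, 3: 6, 4: 16}
Shortest distance to 4 = 16, path = [0, 3, 4]


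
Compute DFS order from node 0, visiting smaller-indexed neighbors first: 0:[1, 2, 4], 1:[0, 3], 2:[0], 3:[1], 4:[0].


DFS stack-based: start with [0]
Visit order: [0, 1, 3, 2, 4]


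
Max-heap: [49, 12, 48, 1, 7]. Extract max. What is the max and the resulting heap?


Max = 49
Replace root with last, heapify down
Resulting heap: [48, 12, 7, 1]


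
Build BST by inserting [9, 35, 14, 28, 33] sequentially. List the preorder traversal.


Root = 9; build tree by BST insertion.
Preorder traversal: [9, 35, 14, 28, 33]


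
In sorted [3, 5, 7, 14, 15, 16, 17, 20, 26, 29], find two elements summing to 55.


Two pointers: lo=0, hi=9
Found pair: (26, 29) summing to 55


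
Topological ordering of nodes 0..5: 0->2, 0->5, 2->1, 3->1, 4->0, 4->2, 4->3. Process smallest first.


Kahn's algorithm, process smallest node first
Order: [4, 0, 2, 3, 1, 5]


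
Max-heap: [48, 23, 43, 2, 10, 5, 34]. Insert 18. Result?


Append 18: [48, 23, 43, 2, 10, 5, 34, 18]
Bubble up: swap idx 7(18) with idx 3(2)
Result: [48, 23, 43, 18, 10, 5, 34, 2]


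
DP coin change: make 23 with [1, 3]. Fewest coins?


dp[0]=0; dp[i]=1+min(dp[i-c] for c in coins)
...dp[18]=6, dp[19]=7, dp[20]=8, dp[21]=7, dp[22]=8, dp[23]=9
Minimum coins for 23 = 9


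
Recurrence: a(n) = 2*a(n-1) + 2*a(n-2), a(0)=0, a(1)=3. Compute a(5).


Build bottom-up:
...a(3)=18, a(4)=48, a(5)=2*48+2*18=132


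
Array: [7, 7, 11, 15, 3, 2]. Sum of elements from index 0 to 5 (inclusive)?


Prefix sums: [0, 7, 14, 25, 40, 43, 45]
Sum[0..5] = prefix[6] - prefix[0] = 45 - 0 = 45


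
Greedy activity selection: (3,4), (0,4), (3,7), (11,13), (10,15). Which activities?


Greedy: pick earliest-ending, then skip overlaps.
Selected (2 activities): [(3, 4), (11, 13)]


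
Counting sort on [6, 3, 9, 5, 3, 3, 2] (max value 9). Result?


Count array: [0, 0, 1, 3, 0, 1, 1, 0, 0, 1]
Reconstruct: [2, 3, 3, 3, 5, 6, 9]


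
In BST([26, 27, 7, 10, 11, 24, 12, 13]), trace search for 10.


BST root = 26
Search for 10: compare at each node
Path: [26, 7, 10]


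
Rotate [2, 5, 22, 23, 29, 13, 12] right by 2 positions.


Right rotate by 2: [13, 12, 2, 5, 22, 23, 29]


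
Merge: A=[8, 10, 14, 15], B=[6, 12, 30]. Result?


Compare heads, take smaller each step.
Merged: [6, 8, 10, 12, 14, 15, 30]


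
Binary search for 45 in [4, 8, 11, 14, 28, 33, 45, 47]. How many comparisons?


Search for 45:
[0,7] mid=3 arr[3]=14
[4,7] mid=5 arr[5]=33
[6,7] mid=6 arr[6]=45
Total: 3 comparisons


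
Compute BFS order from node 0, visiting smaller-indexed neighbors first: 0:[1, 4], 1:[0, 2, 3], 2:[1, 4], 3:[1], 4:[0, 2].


BFS queue: start with [0]
Visit order: [0, 1, 4, 2, 3]


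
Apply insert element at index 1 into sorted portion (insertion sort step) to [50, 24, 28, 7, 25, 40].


After one pass: [24, 50, 28, 7, 25, 40]


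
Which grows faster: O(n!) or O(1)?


constant grows slower than factorial
O(1) is asymptotically smaller; O(n!) grows faster


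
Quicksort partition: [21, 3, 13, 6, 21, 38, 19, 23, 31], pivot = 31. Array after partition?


Elements <= 31 go left of pivot.
Result: [21, 3, 13, 6, 21, 19, 23, 31, 38], pivot at index 7


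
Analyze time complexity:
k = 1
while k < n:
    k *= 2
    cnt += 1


Per nesting level: O(log n) = O(log n)
Complexity: O(log n)


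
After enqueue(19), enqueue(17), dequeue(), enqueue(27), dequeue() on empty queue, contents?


enqueue(19) -> [19]
enqueue(17) -> [19, 17]
dequeue() returns 19 -> [17]
enqueue(27) -> [17, 27]
dequeue() returns 17 -> [27]
Final queue (front to back): [27]


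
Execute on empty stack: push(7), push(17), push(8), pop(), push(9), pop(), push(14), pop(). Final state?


push(7) -> [7]
push(17) -> [7, 17]
push(8) -> [7, 17, 8]
pop() returns 8 -> [7, 17]
push(9) -> [7, 17, 9]
pop() returns 9 -> [7, 17]
push(14) -> [7, 17, 14]
pop() returns 14 -> [7, 17]
Final stack (bottom to top): [7, 17]


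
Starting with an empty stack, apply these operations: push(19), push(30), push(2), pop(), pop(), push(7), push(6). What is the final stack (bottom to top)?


push(19) -> [19]
push(30) -> [19, 30]
push(2) -> [19, 30, 2]
pop() returns 2 -> [19, 30]
pop() returns 30 -> [19]
push(7) -> [19, 7]
push(6) -> [19, 7, 6]
Final stack (bottom to top): [19, 7, 6]


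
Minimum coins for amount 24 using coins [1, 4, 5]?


dp[0]=0; dp[i]=1+min(dp[i-c] for c in coins)
...dp[19]=4, dp[20]=4, dp[21]=5, dp[22]=5, dp[23]=5, dp[24]=5
Minimum coins for 24 = 5


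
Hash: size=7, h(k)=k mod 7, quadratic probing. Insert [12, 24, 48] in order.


Insertions: 12->slot 5; 24->slot 3; 48->slot 6
Table: [None, None, None, 24, None, 12, 48]


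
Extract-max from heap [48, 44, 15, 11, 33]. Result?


Max = 48
Replace root with last, heapify down
Resulting heap: [44, 33, 15, 11]


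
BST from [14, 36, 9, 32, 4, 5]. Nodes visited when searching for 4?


BST root = 14
Search for 4: compare at each node
Path: [14, 9, 4]


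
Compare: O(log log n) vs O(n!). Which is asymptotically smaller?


double-logarithmic grows slower than factorial
O(log log n) is asymptotically smaller; O(n!) grows faster


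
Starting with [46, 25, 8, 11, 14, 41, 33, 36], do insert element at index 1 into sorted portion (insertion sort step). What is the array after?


After one pass: [25, 46, 8, 11, 14, 41, 33, 36]


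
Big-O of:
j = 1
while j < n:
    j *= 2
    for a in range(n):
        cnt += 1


Per nesting level: O(log n) * O(n) = O(n log n)
Complexity: O(n log n)


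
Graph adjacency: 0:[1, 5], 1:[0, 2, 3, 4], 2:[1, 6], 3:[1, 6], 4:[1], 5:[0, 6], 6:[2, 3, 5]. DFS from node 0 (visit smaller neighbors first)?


DFS stack-based: start with [0]
Visit order: [0, 1, 2, 6, 3, 5, 4]


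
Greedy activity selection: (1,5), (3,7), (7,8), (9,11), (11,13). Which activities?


Greedy: pick earliest-ending, then skip overlaps.
Selected (4 activities): [(1, 5), (7, 8), (9, 11), (11, 13)]


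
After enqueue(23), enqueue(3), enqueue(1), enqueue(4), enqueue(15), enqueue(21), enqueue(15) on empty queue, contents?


enqueue(23) -> [23]
enqueue(3) -> [23, 3]
enqueue(1) -> [23, 3, 1]
enqueue(4) -> [23, 3, 1, 4]
enqueue(15) -> [23, 3, 1, 4, 15]
enqueue(21) -> [23, 3, 1, 4, 15, 21]
enqueue(15) -> [23, 3, 1, 4, 15, 21, 15]
Final queue (front to back): [23, 3, 1, 4, 15, 21, 15]


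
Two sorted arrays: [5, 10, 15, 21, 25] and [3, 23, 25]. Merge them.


Compare heads, take smaller each step.
Merged: [3, 5, 10, 15, 21, 23, 25, 25]


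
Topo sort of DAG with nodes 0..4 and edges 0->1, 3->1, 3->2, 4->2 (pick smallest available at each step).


Kahn's algorithm, process smallest node first
Order: [0, 3, 1, 4, 2]


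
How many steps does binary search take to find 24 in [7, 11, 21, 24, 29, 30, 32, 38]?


Search for 24:
[0,7] mid=3 arr[3]=24
Total: 1 comparisons


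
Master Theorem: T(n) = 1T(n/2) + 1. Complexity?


a=1, b=2, c=0. log_2(1)=0 = c=0. Case 2: O(n^c log n) = O(log n)
Complexity: O(log n)


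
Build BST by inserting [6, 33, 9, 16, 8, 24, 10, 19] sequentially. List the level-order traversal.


Root = 6; build tree by BST insertion.
Level-Order traversal: [6, 33, 9, 8, 16, 10, 24, 19]


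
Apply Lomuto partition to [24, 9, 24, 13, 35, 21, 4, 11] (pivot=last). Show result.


Elements <= 11 go left of pivot.
Result: [9, 4, 11, 13, 35, 21, 24, 24], pivot at index 2


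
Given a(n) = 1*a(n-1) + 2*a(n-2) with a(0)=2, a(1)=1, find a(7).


Build bottom-up:
...a(5)=31, a(6)=65, a(7)=1*65+2*31=127


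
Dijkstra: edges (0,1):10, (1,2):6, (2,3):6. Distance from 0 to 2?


Dijkstra from 0:
Distances: {0: 0, 1: 10, 2: 16, 3: 22}
Shortest distance to 2 = 16, path = [0, 1, 2]


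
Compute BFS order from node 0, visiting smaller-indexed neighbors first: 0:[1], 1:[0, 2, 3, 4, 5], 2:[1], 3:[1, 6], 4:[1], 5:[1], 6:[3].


BFS queue: start with [0]
Visit order: [0, 1, 2, 3, 4, 5, 6]


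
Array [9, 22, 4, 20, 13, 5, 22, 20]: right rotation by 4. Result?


Right rotate by 4: [13, 5, 22, 20, 9, 22, 4, 20]


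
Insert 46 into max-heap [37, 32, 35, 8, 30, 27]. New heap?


Append 46: [37, 32, 35, 8, 30, 27, 46]
Bubble up: swap idx 6(46) with idx 2(35); swap idx 2(46) with idx 0(37)
Result: [46, 32, 37, 8, 30, 27, 35]


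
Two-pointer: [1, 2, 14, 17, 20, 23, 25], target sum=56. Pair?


Two pointers: lo=0, hi=6
No pair sums to 56


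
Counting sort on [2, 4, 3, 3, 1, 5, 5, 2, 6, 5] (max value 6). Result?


Count array: [0, 1, 2, 2, 1, 3, 1]
Reconstruct: [1, 2, 2, 3, 3, 4, 5, 5, 5, 6]


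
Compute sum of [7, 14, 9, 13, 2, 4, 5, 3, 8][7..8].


Prefix sums: [0, 7, 21, 30, 43, 45, 49, 54, 57, 65]
Sum[7..8] = prefix[9] - prefix[7] = 65 - 54 = 11


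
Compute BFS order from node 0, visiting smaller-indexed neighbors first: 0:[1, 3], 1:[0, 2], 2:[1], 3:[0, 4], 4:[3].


BFS queue: start with [0]
Visit order: [0, 1, 3, 2, 4]


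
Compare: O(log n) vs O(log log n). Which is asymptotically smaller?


double-logarithmic grows slower than logarithmic
O(log log n) is asymptotically smaller; O(log n) grows faster


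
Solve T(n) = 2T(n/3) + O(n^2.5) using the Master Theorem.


a=2, b=3, c=2.5. log_3(2)=0.631 < c=2.5. Case 3: O(n^c) = O(n^2.500)
Complexity: O(n^2.500)


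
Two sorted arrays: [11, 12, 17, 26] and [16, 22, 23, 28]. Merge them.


Compare heads, take smaller each step.
Merged: [11, 12, 16, 17, 22, 23, 26, 28]


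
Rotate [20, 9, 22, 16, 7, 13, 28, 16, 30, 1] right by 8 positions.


Right rotate by 8: [22, 16, 7, 13, 28, 16, 30, 1, 20, 9]


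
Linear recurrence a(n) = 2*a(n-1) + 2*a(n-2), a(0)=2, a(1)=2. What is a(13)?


Build bottom-up:
...a(11)=63296, a(12)=172928, a(13)=2*172928+2*63296=472448


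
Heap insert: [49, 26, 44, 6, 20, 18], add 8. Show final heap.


Append 8: [49, 26, 44, 6, 20, 18, 8]
Bubble up: no swaps needed
Result: [49, 26, 44, 6, 20, 18, 8]


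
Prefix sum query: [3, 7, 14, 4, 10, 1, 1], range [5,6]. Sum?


Prefix sums: [0, 3, 10, 24, 28, 38, 39, 40]
Sum[5..6] = prefix[7] - prefix[5] = 40 - 38 = 2


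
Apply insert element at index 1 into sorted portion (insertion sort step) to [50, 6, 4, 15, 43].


After one pass: [6, 50, 4, 15, 43]


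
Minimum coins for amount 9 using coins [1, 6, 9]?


dp[0]=0; dp[i]=1+min(dp[i-c] for c in coins)
...dp[4]=4, dp[5]=5, dp[6]=1, dp[7]=2, dp[8]=3, dp[9]=1
Minimum coins for 9 = 1


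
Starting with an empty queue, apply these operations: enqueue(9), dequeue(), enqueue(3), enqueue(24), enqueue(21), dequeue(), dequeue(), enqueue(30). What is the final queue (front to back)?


enqueue(9) -> [9]
dequeue() returns 9 -> []
enqueue(3) -> [3]
enqueue(24) -> [3, 24]
enqueue(21) -> [3, 24, 21]
dequeue() returns 3 -> [24, 21]
dequeue() returns 24 -> [21]
enqueue(30) -> [21, 30]
Final queue (front to back): [21, 30]


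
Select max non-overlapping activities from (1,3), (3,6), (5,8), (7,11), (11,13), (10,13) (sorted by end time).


Greedy: pick earliest-ending, then skip overlaps.
Selected (4 activities): [(1, 3), (3, 6), (7, 11), (11, 13)]


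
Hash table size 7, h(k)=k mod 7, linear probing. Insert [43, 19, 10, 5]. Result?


Insertions: 43->slot 1; 19->slot 5; 10->slot 3; 5->slot 6
Table: [None, 43, None, 10, None, 19, 5]


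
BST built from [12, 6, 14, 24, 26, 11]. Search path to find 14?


BST root = 12
Search for 14: compare at each node
Path: [12, 14]


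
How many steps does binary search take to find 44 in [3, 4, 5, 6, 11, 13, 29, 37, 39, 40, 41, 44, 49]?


Search for 44:
[0,12] mid=6 arr[6]=29
[7,12] mid=9 arr[9]=40
[10,12] mid=11 arr[11]=44
Total: 3 comparisons


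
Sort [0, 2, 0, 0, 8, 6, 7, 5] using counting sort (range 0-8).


Count array: [3, 0, 1, 0, 0, 1, 1, 1, 1]
Reconstruct: [0, 0, 0, 2, 5, 6, 7, 8]


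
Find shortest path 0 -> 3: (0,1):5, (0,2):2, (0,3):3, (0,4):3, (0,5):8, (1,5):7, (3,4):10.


Dijkstra from 0:
Distances: {0: 0, 1: 5, 2: 2, 3: 3, 4: 3, 5: 8}
Shortest distance to 3 = 3, path = [0, 3]


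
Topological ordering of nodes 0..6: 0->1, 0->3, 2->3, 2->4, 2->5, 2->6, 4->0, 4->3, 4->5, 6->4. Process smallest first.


Kahn's algorithm, process smallest node first
Order: [2, 6, 4, 0, 1, 3, 5]


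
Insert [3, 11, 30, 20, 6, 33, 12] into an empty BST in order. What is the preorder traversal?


Root = 3; build tree by BST insertion.
Preorder traversal: [3, 11, 6, 30, 20, 12, 33]


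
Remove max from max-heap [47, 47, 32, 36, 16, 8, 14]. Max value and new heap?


Max = 47
Replace root with last, heapify down
Resulting heap: [47, 36, 32, 14, 16, 8]


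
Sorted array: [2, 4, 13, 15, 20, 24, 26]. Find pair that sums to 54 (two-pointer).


Two pointers: lo=0, hi=6
No pair sums to 54


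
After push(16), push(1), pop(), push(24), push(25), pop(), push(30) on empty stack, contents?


push(16) -> [16]
push(1) -> [16, 1]
pop() returns 1 -> [16]
push(24) -> [16, 24]
push(25) -> [16, 24, 25]
pop() returns 25 -> [16, 24]
push(30) -> [16, 24, 30]
Final stack (bottom to top): [16, 24, 30]


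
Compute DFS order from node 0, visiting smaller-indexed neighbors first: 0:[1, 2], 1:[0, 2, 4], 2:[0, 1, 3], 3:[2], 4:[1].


DFS stack-based: start with [0]
Visit order: [0, 1, 2, 3, 4]


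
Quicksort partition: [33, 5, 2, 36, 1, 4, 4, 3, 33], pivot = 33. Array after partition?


Elements <= 33 go left of pivot.
Result: [33, 5, 2, 1, 4, 4, 3, 33, 36], pivot at index 7


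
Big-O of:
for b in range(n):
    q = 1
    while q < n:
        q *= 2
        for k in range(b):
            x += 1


Per nesting level: O(n) * O(log n) * O(n) [triangular over b] = O(n^2 log n)
Complexity: O(n^2 log n)


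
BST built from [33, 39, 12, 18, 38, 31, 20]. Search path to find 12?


BST root = 33
Search for 12: compare at each node
Path: [33, 12]


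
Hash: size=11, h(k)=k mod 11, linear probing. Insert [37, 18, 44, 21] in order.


Insertions: 37->slot 4; 18->slot 7; 44->slot 0; 21->slot 10
Table: [44, None, None, None, 37, None, None, 18, None, None, 21]


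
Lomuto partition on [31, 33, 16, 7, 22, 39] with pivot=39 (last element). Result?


Elements <= 39 go left of pivot.
Result: [31, 33, 16, 7, 22, 39], pivot at index 5


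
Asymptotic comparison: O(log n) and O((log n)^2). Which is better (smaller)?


logarithmic grows slower than polylogarithmic
O(log n) is asymptotically smaller; O((log n)^2) grows faster


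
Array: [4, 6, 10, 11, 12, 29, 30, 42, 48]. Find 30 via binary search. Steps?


Search for 30:
[0,8] mid=4 arr[4]=12
[5,8] mid=6 arr[6]=30
Total: 2 comparisons


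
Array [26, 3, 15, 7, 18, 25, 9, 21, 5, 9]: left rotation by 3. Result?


Left rotate by 3: [7, 18, 25, 9, 21, 5, 9, 26, 3, 15]


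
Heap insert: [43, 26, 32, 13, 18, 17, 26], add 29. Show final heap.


Append 29: [43, 26, 32, 13, 18, 17, 26, 29]
Bubble up: swap idx 7(29) with idx 3(13); swap idx 3(29) with idx 1(26)
Result: [43, 29, 32, 26, 18, 17, 26, 13]


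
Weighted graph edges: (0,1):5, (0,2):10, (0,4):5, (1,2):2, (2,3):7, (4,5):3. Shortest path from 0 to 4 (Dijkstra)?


Dijkstra from 0:
Distances: {0: 0, 1: 5, 2: 7, 3: 14, 4: 5, 5: 8}
Shortest distance to 4 = 5, path = [0, 4]


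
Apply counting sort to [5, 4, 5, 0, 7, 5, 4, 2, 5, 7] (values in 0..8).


Count array: [1, 0, 1, 0, 2, 4, 0, 2, 0]
Reconstruct: [0, 2, 4, 4, 5, 5, 5, 5, 7, 7]


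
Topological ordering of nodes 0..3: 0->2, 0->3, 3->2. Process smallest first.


Kahn's algorithm, process smallest node first
Order: [0, 1, 3, 2]


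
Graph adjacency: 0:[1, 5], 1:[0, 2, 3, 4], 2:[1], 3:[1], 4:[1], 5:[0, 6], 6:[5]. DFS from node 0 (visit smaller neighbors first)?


DFS stack-based: start with [0]
Visit order: [0, 1, 2, 3, 4, 5, 6]


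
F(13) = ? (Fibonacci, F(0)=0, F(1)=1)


F(n)=F(n-1)+F(n-2)
...F(11)=89, F(12)=144, F(13)=233


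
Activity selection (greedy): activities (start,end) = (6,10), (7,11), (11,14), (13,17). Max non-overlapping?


Greedy: pick earliest-ending, then skip overlaps.
Selected (2 activities): [(6, 10), (11, 14)]


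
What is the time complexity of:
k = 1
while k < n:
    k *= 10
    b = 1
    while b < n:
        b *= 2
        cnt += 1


Per nesting level: O(log n) * O(log n) = O((log n)^2)
Complexity: O((log n)^2)


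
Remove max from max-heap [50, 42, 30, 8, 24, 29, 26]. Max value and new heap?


Max = 50
Replace root with last, heapify down
Resulting heap: [42, 26, 30, 8, 24, 29]


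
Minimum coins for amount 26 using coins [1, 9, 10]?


dp[0]=0; dp[i]=1+min(dp[i-c] for c in coins)
...dp[21]=3, dp[22]=4, dp[23]=5, dp[24]=6, dp[25]=7, dp[26]=8
Minimum coins for 26 = 8


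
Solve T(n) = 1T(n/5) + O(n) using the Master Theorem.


a=1, b=5, c=1. log_5(1)=0 < c=1. Case 3: O(n^c) = O(n)
Complexity: O(n)


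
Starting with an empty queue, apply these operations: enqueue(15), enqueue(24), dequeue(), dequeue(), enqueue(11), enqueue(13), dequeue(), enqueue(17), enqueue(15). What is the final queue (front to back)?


enqueue(15) -> [15]
enqueue(24) -> [15, 24]
dequeue() returns 15 -> [24]
dequeue() returns 24 -> []
enqueue(11) -> [11]
enqueue(13) -> [11, 13]
dequeue() returns 11 -> [13]
enqueue(17) -> [13, 17]
enqueue(15) -> [13, 17, 15]
Final queue (front to back): [13, 17, 15]


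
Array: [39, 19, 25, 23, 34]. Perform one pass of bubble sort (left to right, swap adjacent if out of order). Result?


After one pass: [19, 25, 23, 34, 39]


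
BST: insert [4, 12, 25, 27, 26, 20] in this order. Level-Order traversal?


Root = 4; build tree by BST insertion.
Level-Order traversal: [4, 12, 25, 20, 27, 26]


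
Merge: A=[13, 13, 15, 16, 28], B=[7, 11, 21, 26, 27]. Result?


Compare heads, take smaller each step.
Merged: [7, 11, 13, 13, 15, 16, 21, 26, 27, 28]


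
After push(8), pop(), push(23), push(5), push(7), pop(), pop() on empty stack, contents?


push(8) -> [8]
pop() returns 8 -> []
push(23) -> [23]
push(5) -> [23, 5]
push(7) -> [23, 5, 7]
pop() returns 7 -> [23, 5]
pop() returns 5 -> [23]
Final stack (bottom to top): [23]


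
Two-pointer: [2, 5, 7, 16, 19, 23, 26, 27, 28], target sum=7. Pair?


Two pointers: lo=0, hi=8
Found pair: (2, 5) summing to 7


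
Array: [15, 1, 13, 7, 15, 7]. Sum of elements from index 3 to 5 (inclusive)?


Prefix sums: [0, 15, 16, 29, 36, 51, 58]
Sum[3..5] = prefix[6] - prefix[3] = 58 - 29 = 29


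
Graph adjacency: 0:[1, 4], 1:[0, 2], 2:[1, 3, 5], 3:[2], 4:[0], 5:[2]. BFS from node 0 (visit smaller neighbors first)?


BFS queue: start with [0]
Visit order: [0, 1, 4, 2, 3, 5]


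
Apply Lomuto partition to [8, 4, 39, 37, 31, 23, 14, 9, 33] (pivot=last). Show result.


Elements <= 33 go left of pivot.
Result: [8, 4, 31, 23, 14, 9, 33, 37, 39], pivot at index 6


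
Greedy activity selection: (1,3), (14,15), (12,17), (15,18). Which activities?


Greedy: pick earliest-ending, then skip overlaps.
Selected (3 activities): [(1, 3), (14, 15), (15, 18)]


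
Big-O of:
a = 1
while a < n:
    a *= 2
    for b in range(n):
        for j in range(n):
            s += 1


Per nesting level: O(log n) * O(n) * O(n) = O(n^2 log n)
Complexity: O(n^2 log n)


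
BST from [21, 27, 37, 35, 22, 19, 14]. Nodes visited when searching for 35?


BST root = 21
Search for 35: compare at each node
Path: [21, 27, 37, 35]


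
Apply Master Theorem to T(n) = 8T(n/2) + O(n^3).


a=8, b=2, c=3. log_2(8)=3 = c=3. Case 2: O(n^c log n) = O(n^3 log n)
Complexity: O(n^3 log n)


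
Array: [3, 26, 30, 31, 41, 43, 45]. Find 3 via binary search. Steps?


Search for 3:
[0,6] mid=3 arr[3]=31
[0,2] mid=1 arr[1]=26
[0,0] mid=0 arr[0]=3
Total: 3 comparisons


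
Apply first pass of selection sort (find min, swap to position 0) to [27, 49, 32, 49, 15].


After one pass: [15, 49, 32, 49, 27]


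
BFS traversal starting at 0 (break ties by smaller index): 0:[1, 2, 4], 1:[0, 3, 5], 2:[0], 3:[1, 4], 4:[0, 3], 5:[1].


BFS queue: start with [0]
Visit order: [0, 1, 2, 4, 3, 5]


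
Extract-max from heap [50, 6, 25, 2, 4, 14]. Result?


Max = 50
Replace root with last, heapify down
Resulting heap: [25, 6, 14, 2, 4]


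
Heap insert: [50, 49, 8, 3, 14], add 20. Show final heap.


Append 20: [50, 49, 8, 3, 14, 20]
Bubble up: swap idx 5(20) with idx 2(8)
Result: [50, 49, 20, 3, 14, 8]


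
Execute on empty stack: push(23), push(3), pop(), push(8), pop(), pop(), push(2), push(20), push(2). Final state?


push(23) -> [23]
push(3) -> [23, 3]
pop() returns 3 -> [23]
push(8) -> [23, 8]
pop() returns 8 -> [23]
pop() returns 23 -> []
push(2) -> [2]
push(20) -> [2, 20]
push(2) -> [2, 20, 2]
Final stack (bottom to top): [2, 20, 2]


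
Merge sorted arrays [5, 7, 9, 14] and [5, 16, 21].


Compare heads, take smaller each step.
Merged: [5, 5, 7, 9, 14, 16, 21]


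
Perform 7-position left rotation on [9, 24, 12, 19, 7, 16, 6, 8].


Left rotate by 7: [8, 9, 24, 12, 19, 7, 16, 6]


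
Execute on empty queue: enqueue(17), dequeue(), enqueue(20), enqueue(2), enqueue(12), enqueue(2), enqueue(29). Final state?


enqueue(17) -> [17]
dequeue() returns 17 -> []
enqueue(20) -> [20]
enqueue(2) -> [20, 2]
enqueue(12) -> [20, 2, 12]
enqueue(2) -> [20, 2, 12, 2]
enqueue(29) -> [20, 2, 12, 2, 29]
Final queue (front to back): [20, 2, 12, 2, 29]


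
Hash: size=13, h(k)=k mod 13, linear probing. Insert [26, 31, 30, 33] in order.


Insertions: 26->slot 0; 31->slot 5; 30->slot 4; 33->slot 7
Table: [26, None, None, None, 30, 31, None, 33, None, None, None, None, None]


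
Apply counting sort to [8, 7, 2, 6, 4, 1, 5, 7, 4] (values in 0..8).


Count array: [0, 1, 1, 0, 2, 1, 1, 2, 1]
Reconstruct: [1, 2, 4, 4, 5, 6, 7, 7, 8]


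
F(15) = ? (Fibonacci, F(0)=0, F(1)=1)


F(n)=F(n-1)+F(n-2)
...F(13)=233, F(14)=377, F(15)=610


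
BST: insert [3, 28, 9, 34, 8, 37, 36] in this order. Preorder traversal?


Root = 3; build tree by BST insertion.
Preorder traversal: [3, 28, 9, 8, 34, 37, 36]


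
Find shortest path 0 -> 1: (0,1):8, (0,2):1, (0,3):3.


Dijkstra from 0:
Distances: {0: 0, 1: 8, 2: 1, 3: 3}
Shortest distance to 1 = 8, path = [0, 1]


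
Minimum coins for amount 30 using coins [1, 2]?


dp[0]=0; dp[i]=1+min(dp[i-c] for c in coins)
...dp[25]=13, dp[26]=13, dp[27]=14, dp[28]=14, dp[29]=15, dp[30]=15
Minimum coins for 30 = 15


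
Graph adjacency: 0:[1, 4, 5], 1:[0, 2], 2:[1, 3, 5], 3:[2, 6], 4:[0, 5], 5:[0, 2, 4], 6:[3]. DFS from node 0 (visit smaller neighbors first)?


DFS stack-based: start with [0]
Visit order: [0, 1, 2, 3, 6, 5, 4]


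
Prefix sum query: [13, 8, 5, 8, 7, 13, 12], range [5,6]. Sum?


Prefix sums: [0, 13, 21, 26, 34, 41, 54, 66]
Sum[5..6] = prefix[7] - prefix[5] = 66 - 41 = 25


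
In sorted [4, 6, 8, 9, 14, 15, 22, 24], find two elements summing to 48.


Two pointers: lo=0, hi=7
No pair sums to 48


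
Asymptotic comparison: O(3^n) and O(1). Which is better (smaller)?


constant grows slower than exponential (base 3)
O(1) is asymptotically smaller; O(3^n) grows faster


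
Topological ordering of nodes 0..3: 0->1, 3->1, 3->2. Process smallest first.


Kahn's algorithm, process smallest node first
Order: [0, 3, 1, 2]


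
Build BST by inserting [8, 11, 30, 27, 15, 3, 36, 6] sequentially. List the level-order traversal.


Root = 8; build tree by BST insertion.
Level-Order traversal: [8, 3, 11, 6, 30, 27, 36, 15]


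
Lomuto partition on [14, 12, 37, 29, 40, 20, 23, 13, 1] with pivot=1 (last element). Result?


Elements <= 1 go left of pivot.
Result: [1, 12, 37, 29, 40, 20, 23, 13, 14], pivot at index 0


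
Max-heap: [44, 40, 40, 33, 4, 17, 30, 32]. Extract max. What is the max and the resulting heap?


Max = 44
Replace root with last, heapify down
Resulting heap: [40, 33, 40, 32, 4, 17, 30]


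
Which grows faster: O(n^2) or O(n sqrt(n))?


n^1.5 grows slower than quadratic
O(n sqrt(n)) is asymptotically smaller; O(n^2) grows faster


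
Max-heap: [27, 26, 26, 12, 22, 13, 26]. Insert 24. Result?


Append 24: [27, 26, 26, 12, 22, 13, 26, 24]
Bubble up: swap idx 7(24) with idx 3(12)
Result: [27, 26, 26, 24, 22, 13, 26, 12]


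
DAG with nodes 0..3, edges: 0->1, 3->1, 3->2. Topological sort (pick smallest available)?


Kahn's algorithm, process smallest node first
Order: [0, 3, 1, 2]


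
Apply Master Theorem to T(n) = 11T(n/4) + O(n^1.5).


a=11, b=4, c=1.5. log_4(11)=1.730 > c=1.5. Case 1: O(n^log_b(a)) = O(n^1.730)
Complexity: O(n^1.730)


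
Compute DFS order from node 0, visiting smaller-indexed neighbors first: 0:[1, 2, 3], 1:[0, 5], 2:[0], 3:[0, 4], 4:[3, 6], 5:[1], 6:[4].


DFS stack-based: start with [0]
Visit order: [0, 1, 5, 2, 3, 4, 6]


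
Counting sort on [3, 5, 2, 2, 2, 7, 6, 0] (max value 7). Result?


Count array: [1, 0, 3, 1, 0, 1, 1, 1]
Reconstruct: [0, 2, 2, 2, 3, 5, 6, 7]


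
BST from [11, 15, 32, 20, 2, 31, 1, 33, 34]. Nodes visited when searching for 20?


BST root = 11
Search for 20: compare at each node
Path: [11, 15, 32, 20]


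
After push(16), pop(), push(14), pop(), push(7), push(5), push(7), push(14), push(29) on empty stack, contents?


push(16) -> [16]
pop() returns 16 -> []
push(14) -> [14]
pop() returns 14 -> []
push(7) -> [7]
push(5) -> [7, 5]
push(7) -> [7, 5, 7]
push(14) -> [7, 5, 7, 14]
push(29) -> [7, 5, 7, 14, 29]
Final stack (bottom to top): [7, 5, 7, 14, 29]


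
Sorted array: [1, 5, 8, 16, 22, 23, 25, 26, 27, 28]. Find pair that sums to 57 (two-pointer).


Two pointers: lo=0, hi=9
No pair sums to 57


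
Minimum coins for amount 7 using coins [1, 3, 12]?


dp[0]=0; dp[i]=1+min(dp[i-c] for c in coins)
...dp[2]=2, dp[3]=1, dp[4]=2, dp[5]=3, dp[6]=2, dp[7]=3
Minimum coins for 7 = 3
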